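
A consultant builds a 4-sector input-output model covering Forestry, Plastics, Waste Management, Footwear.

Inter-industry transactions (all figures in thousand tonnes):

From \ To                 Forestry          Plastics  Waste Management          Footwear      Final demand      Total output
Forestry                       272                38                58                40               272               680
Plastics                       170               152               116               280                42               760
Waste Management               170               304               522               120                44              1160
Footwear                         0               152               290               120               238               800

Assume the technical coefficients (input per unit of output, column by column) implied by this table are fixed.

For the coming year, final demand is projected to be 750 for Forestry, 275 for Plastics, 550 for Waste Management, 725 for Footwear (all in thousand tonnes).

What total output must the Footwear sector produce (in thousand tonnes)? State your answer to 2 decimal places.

Technical coefficients a_ij = z_ij / X_j:
  a_11 = 272/680 = 0.40, a_21 = 170/680 = 0.25, a_31 = 170/680 = 0.25, a_41 = 0/680 = 0.00
  a_12 = 38/760 = 0.05, a_22 = 152/760 = 0.20, a_32 = 304/760 = 0.40, a_42 = 152/760 = 0.20
  a_13 = 58/1160 = 0.05, a_23 = 116/1160 = 0.10, a_33 = 522/1160 = 0.45, a_43 = 290/1160 = 0.25
  a_14 = 40/800 = 0.05, a_24 = 280/800 = 0.35, a_34 = 120/800 = 0.15, a_44 = 120/800 = 0.15
I − A =
  [   0.60    -0.05    -0.05    -0.05]
  [  -0.25     0.80    -0.10    -0.35]
  [  -0.25    -0.40     0.55    -0.15]
  [   0.00    -0.20    -0.25     0.85]
Compute the cofactors C_ij = (−1)^(i+j)·(3×3 minor ij) of I−A; the adjugate is their transpose:
adj(I−A) = Cᵀ =
  [ 0.233500   0.050500   0.050125   0.043375]
  [ 0.150625   0.244250   0.117250   0.130125]
  [ 0.245000   0.235125   0.352875   0.173500]
  [ 0.107500   0.126625   0.131375   0.216875]
det(I−A) = Σ_j (I−A)_1j·C_1j = (0.60)(0.233500) + (-0.05)(0.150625) + (-0.05)(0.245000) + (-0.05)(0.107500) = 0.11494375
(I − A)⁻¹ = adj(I−A) / det(I−A) ≈
  [   2.0314     0.4393     0.4361     0.3774]
  [   1.3104     2.1250     1.0201     1.1321]
  [   2.1315     2.0456     3.0700     1.5094]
  [   0.9352     1.1016     1.1430     1.8868]
x = (I − A)⁻¹ d = adj(I−A)·d / det(I−A), with det(I−A) = 0.11494375:
  x_1 = (0.233500·750 + 0.050500·275 + 0.050125·550 + 0.043375·725) / 0.11494375 = 248.028125 / 0.11494375 ≈ 2157.82
  x_2 = (0.150625·750 + 0.244250·275 + 0.117250·550 + 0.130125·725) / 0.11494375 = 338.965625 / 0.11494375 ≈ 2948.97
  x_3 = (0.245000·750 + 0.235125·275 + 0.352875·550 + 0.173500·725) / 0.11494375 = 568.278125 / 0.11494375 ≈ 4943.97
  x_4 = (0.107500·750 + 0.126625·275 + 0.131375·550 + 0.216875·725) / 0.11494375 = 344.9375 / 0.11494375 ≈ 3000.92

x_4 = 3000.92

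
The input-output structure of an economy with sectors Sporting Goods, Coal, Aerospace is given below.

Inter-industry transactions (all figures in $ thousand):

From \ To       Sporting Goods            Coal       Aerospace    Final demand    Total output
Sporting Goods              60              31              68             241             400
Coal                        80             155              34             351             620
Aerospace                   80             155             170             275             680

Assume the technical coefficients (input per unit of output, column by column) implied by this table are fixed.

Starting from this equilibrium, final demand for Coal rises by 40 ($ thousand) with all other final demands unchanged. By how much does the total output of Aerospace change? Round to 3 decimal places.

Technical coefficients a_ij = z_ij / X_j:
  a_SS = 60/400 = 0.15, a_CS = 80/400 = 0.20, a_AS = 80/400 = 0.20
  a_SC = 31/620 = 0.05, a_CC = 155/620 = 0.25, a_AC = 155/620 = 0.25
  a_SA = 68/680 = 0.10, a_CA = 34/680 = 0.05, a_AA = 170/680 = 0.25
I − A =
  [   0.85    -0.05    -0.10]
  [  -0.20     0.75    -0.05]
  [  -0.20    -0.25     0.75]
Cofactors of I−A, C_ij = (−1)^(i+j)·(minor ij) (rows/columns in the sector order above):
  C_11 = (0.75)(0.75) − (-0.05)(-0.25) = 0.5500
  C_12 = −[(-0.20)(0.75) − (-0.05)(-0.20)] = 0.1600
  C_13 = (-0.20)(-0.25) − (0.75)(-0.20) = 0.2000
  C_21 = −[(-0.05)(0.75) − (-0.10)(-0.25)] = 0.0625
  C_22 = (0.85)(0.75) − (-0.10)(-0.20) = 0.6175
  C_23 = −[(0.85)(-0.25) − (-0.05)(-0.20)] = 0.2225
  C_31 = (-0.05)(-0.05) − (-0.10)(0.75) = 0.0775
  C_32 = −[(0.85)(-0.05) − (-0.10)(-0.20)] = 0.0625
  C_33 = (0.85)(0.75) − (-0.05)(-0.20) = 0.6275
det(I−A) = Σ_j (I−A)_1j·C_1j = (0.85)(0.5500) + (-0.05)(0.1600) + (-0.10)(0.2000) = 0.4395
adj(I−A) = Cᵀ =
  [ 0.5500   0.0625   0.0775]
  [ 0.1600   0.6175   0.0625]
  [ 0.2000   0.2225   0.6275]
(I − A)⁻¹ = adj(I−A) / det(I−A) ≈
  [   1.2514     0.1422     0.1763]
  [   0.3641     1.4050     0.1422]
  [   0.4551     0.5063     1.4278]
Δx = (I − A)⁻¹ Δd with Δd having +40 in the Coal component and 0 elsewhere.
So Δx_A = L_AC · (+40), where L_AC = adj(I−A)_AC / det(I−A) = 0.2225 / 0.4395.
Δx_A = 0.2225 × (+40) / 0.4395 = 8.90 / 0.4395 ≈ 20.250.

Δx_A = 20.250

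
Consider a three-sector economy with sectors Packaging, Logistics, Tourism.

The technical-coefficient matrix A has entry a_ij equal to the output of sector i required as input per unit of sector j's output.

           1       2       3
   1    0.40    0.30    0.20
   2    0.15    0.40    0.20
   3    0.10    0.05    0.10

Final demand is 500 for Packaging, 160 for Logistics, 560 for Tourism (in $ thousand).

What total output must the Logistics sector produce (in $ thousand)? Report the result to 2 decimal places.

x_2 = 948.45

I − A =
  [   0.60    -0.30    -0.20]
  [  -0.15     0.60    -0.20]
  [  -0.10    -0.05     0.90]
Cofactors of I−A, C_ij = (−1)^(i+j)·(minor ij) (rows/columns in the sector order above):
  C_11 = (0.60)(0.90) − (-0.20)(-0.05) = 0.5300
  C_12 = −[(-0.15)(0.90) − (-0.20)(-0.10)] = 0.1550
  C_13 = (-0.15)(-0.05) − (0.60)(-0.10) = 0.0675
  C_21 = −[(-0.30)(0.90) − (-0.20)(-0.05)] = 0.2800
  C_22 = (0.60)(0.90) − (-0.20)(-0.10) = 0.5200
  C_23 = −[(0.60)(-0.05) − (-0.30)(-0.10)] = 0.0600
  C_31 = (-0.30)(-0.20) − (-0.20)(0.60) = 0.1800
  C_32 = −[(0.60)(-0.20) − (-0.20)(-0.15)] = 0.1500
  C_33 = (0.60)(0.60) − (-0.30)(-0.15) = 0.3150
det(I−A) = Σ_j (I−A)_1j·C_1j = (0.60)(0.5300) + (-0.30)(0.1550) + (-0.20)(0.0675) = 0.2580
adj(I−A) = Cᵀ =
  [ 0.5300   0.2800   0.1800]
  [ 0.1550   0.5200   0.1500]
  [ 0.0675   0.0600   0.3150]
(I − A)⁻¹ = adj(I−A) / det(I−A) ≈
  [   2.0543     1.0853     0.6977]
  [   0.6008     2.0155     0.5814]
  [   0.2616     0.2326     1.2209]
x = (I − A)⁻¹ d = adj(I−A)·d / det(I−A), with det(I−A) = 0.2580:
  x_1 = (0.5300·500 + 0.2800·160 + 0.1800·560) / 0.2580 = 410.60 / 0.2580 ≈ 1591.47
  x_2 = (0.1550·500 + 0.5200·160 + 0.1500·560) / 0.2580 = 244.70 / 0.2580 ≈ 948.45
  x_3 = (0.0675·500 + 0.0600·160 + 0.3150·560) / 0.2580 = 219.75 / 0.2580 ≈ 851.74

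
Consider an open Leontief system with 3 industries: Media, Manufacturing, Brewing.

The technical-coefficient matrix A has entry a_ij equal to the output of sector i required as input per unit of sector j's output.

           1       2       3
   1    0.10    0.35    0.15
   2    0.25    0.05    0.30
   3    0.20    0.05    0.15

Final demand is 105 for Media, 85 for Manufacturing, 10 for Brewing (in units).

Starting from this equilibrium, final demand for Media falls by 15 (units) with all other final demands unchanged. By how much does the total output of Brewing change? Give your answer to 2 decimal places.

I − A =
  [   0.90    -0.35    -0.15]
  [  -0.25     0.95    -0.30]
  [  -0.20    -0.05     0.85]
Cofactors of I−A, C_ij = (−1)^(i+j)·(minor ij) (rows/columns in the sector order above):
  C_11 = (0.95)(0.85) − (-0.30)(-0.05) = 0.7925
  C_12 = −[(-0.25)(0.85) − (-0.30)(-0.20)] = 0.2725
  C_13 = (-0.25)(-0.05) − (0.95)(-0.20) = 0.2025
  C_21 = −[(-0.35)(0.85) − (-0.15)(-0.05)] = 0.3050
  C_22 = (0.90)(0.85) − (-0.15)(-0.20) = 0.7350
  C_23 = −[(0.90)(-0.05) − (-0.35)(-0.20)] = 0.1150
  C_31 = (-0.35)(-0.30) − (-0.15)(0.95) = 0.2475
  C_32 = −[(0.90)(-0.30) − (-0.15)(-0.25)] = 0.3075
  C_33 = (0.90)(0.95) − (-0.35)(-0.25) = 0.7675
det(I−A) = Σ_j (I−A)_1j·C_1j = (0.90)(0.7925) + (-0.35)(0.2725) + (-0.15)(0.2025) = 0.5875
adj(I−A) = Cᵀ =
  [ 0.7925   0.3050   0.2475]
  [ 0.2725   0.7350   0.3075]
  [ 0.2025   0.1150   0.7675]
(I − A)⁻¹ = adj(I−A) / det(I−A) ≈
  [   1.3489     0.5191     0.4213]
  [   0.4638     1.2511     0.5234]
  [   0.3447     0.1957     1.3064]
Δx = (I − A)⁻¹ Δd with Δd having -15 in the Media component and 0 elsewhere.
So Δx_3 = L_31 · (-15), where L_31 = adj(I−A)_31 / det(I−A) = 0.2025 / 0.5875.
Δx_3 = 0.2025 × (-15) / 0.5875 = -3.0375 / 0.5875 ≈ -5.17.

Δx_3 = -5.17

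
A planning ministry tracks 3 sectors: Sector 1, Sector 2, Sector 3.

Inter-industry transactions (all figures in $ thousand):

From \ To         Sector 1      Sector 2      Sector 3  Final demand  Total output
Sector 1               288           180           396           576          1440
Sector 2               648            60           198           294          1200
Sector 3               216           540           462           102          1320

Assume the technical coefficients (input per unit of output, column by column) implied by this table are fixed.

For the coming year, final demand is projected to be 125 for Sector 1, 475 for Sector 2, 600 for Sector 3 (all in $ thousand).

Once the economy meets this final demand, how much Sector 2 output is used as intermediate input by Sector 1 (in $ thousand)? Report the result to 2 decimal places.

Technical coefficients a_ij = z_ij / X_j:
  a_11 = 288/1440 = 0.20, a_21 = 648/1440 = 0.45, a_31 = 216/1440 = 0.15
  a_12 = 180/1200 = 0.15, a_22 = 60/1200 = 0.05, a_32 = 540/1200 = 0.45
  a_13 = 396/1320 = 0.30, a_23 = 198/1320 = 0.15, a_33 = 462/1320 = 0.35
I − A =
  [   0.80    -0.15    -0.30]
  [  -0.45     0.95    -0.15]
  [  -0.15    -0.45     0.65]
Cofactors of I−A, C_ij = (−1)^(i+j)·(minor ij) (rows/columns in the sector order above):
  C_11 = (0.95)(0.65) − (-0.15)(-0.45) = 0.5500
  C_12 = −[(-0.45)(0.65) − (-0.15)(-0.15)] = 0.3150
  C_13 = (-0.45)(-0.45) − (0.95)(-0.15) = 0.3450
  C_21 = −[(-0.15)(0.65) − (-0.30)(-0.45)] = 0.2325
  C_22 = (0.80)(0.65) − (-0.30)(-0.15) = 0.4750
  C_23 = −[(0.80)(-0.45) − (-0.15)(-0.15)] = 0.3825
  C_31 = (-0.15)(-0.15) − (-0.30)(0.95) = 0.3075
  C_32 = −[(0.80)(-0.15) − (-0.30)(-0.45)] = 0.2550
  C_33 = (0.80)(0.95) − (-0.15)(-0.45) = 0.6925
det(I−A) = Σ_j (I−A)_1j·C_1j = (0.80)(0.5500) + (-0.15)(0.3150) + (-0.30)(0.3450) = 0.28925
adj(I−A) = Cᵀ =
  [ 0.5500   0.2325   0.3075]
  [ 0.3150   0.4750   0.2550]
  [ 0.3450   0.3825   0.6925]
(I − A)⁻¹ = adj(I−A) / det(I−A) ≈
  [   1.9015     0.8038     1.0631]
  [   1.0890     1.6422     0.8816]
  [   1.1927     1.3224     2.3941]
First solve x = (I − A)⁻¹ d = adj(I−A)·d / det(I−A); in particular x_1 = (0.5500·125 + 0.2325·475 + 0.3075·600) / 0.28925 = 363.6875 / 0.28925 ≈ 1257.3466.
Intermediate flow from 2 to 1: z_21 = a_21 · x_1 = 0.45 × 363.6875 / 0.28925 = 163.659375 / 0.28925 ≈ 565.81.

z_21 = 565.81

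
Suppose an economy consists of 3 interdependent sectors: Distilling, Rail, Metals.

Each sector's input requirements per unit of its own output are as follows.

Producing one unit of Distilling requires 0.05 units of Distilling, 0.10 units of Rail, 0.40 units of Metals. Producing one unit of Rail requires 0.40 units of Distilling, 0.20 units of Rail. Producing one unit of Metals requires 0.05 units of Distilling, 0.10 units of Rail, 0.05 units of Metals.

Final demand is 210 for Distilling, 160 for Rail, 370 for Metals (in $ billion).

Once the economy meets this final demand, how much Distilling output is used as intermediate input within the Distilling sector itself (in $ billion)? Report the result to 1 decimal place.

I − A =
  [   0.95    -0.40    -0.05]
  [  -0.10     0.80    -0.10]
  [  -0.40     0.00     0.95]
Cofactors of I−A, C_ij = (−1)^(i+j)·(minor ij) (rows/columns in the sector order above):
  C_11 = (0.80)(0.95) − (-0.10)(0.00) = 0.7600
  C_12 = −[(-0.10)(0.95) − (-0.10)(-0.40)] = 0.1350
  C_13 = (-0.10)(0.00) − (0.80)(-0.40) = 0.3200
  C_21 = −[(-0.40)(0.95) − (-0.05)(0.00)] = 0.3800
  C_22 = (0.95)(0.95) − (-0.05)(-0.40) = 0.8825
  C_23 = −[(0.95)(0.00) − (-0.40)(-0.40)] = 0.1600
  C_31 = (-0.40)(-0.10) − (-0.05)(0.80) = 0.0800
  C_32 = −[(0.95)(-0.10) − (-0.05)(-0.10)] = 0.1000
  C_33 = (0.95)(0.80) − (-0.40)(-0.10) = 0.7200
det(I−A) = Σ_j (I−A)_1j·C_1j = (0.95)(0.7600) + (-0.40)(0.1350) + (-0.05)(0.3200) = 0.6520
adj(I−A) = Cᵀ =
  [ 0.7600   0.3800   0.0800]
  [ 0.1350   0.8825   0.1000]
  [ 0.3200   0.1600   0.7200]
(I − A)⁻¹ = adj(I−A) / det(I−A) ≈
  [   1.1656     0.5828     0.1227]
  [   0.2071     1.3535     0.1534]
  [   0.4908     0.2454     1.1043]
First solve x = (I − A)⁻¹ d = adj(I−A)·d / det(I−A); in particular x_1 = (0.7600·210 + 0.3800·160 + 0.0800·370) / 0.6520 = 250.00 / 0.6520 ≈ 383.436.
Intermediate flow from 1 to 1: z_11 = a_11 · x_1 = 0.05 × 250.00 / 0.6520 = 12.50 / 0.6520 ≈ 19.2.

z_11 = 19.2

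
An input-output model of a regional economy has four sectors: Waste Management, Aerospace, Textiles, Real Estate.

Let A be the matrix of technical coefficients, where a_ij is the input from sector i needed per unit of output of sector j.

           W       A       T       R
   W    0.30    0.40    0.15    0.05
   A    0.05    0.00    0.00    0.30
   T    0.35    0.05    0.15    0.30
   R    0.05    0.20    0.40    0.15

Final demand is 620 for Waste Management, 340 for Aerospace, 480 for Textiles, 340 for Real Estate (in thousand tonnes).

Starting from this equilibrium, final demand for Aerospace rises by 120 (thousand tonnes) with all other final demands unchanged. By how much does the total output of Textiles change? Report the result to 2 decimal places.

Δx_T = 81.77

I − A =
  [   0.70    -0.40    -0.15    -0.05]
  [  -0.05     1.00     0.00    -0.30]
  [  -0.35    -0.05     0.85    -0.30]
  [  -0.05    -0.20    -0.40     0.85]
Compute the cofactors C_ij = (−1)^(i+j)·(3×3 minor ij) of I−A; the adjugate is their transpose:
adj(I−A) = Cᵀ =
  [ 0.545500   0.265875   0.186500   0.191750]
  [ 0.084875   0.365750   0.093625   0.167125]
  [ 0.297375   0.200125   0.527000   0.274125]
  [ 0.192000   0.195875   0.281000   0.525125]
det(I−A) = Σ_j (I−A)_1j·C_1j = (0.70)(0.545500) + (-0.40)(0.084875) + (-0.15)(0.297375) + (-0.05)(0.192000) = 0.29369375
(I − A)⁻¹ = adj(I−A) / det(I−A) ≈
  [   1.8574     0.9053     0.6350     0.6529]
  [   0.2890     1.2453     0.3188     0.5690]
  [   1.0125     0.6814     1.7944     0.9334]
  [   0.6537     0.6669     0.9568     1.7880]
Δx = (I − A)⁻¹ Δd with Δd having +120 in the Aerospace component and 0 elsewhere.
So Δx_T = L_TA · (+120), where L_TA = adj(I−A)_TA / det(I−A) = 0.200125 / 0.29369375.
Δx_T = 0.200125 × (+120) / 0.29369375 = 24.015 / 0.29369375 ≈ 81.77.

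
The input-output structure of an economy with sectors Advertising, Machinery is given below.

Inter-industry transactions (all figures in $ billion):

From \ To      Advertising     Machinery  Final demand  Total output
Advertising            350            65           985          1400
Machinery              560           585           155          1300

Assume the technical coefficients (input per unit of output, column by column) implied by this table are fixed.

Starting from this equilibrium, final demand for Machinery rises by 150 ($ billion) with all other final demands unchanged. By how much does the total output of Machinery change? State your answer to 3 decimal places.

Δx_2 = 286.624

Technical coefficients a_ij = z_ij / X_j:
  a_11 = 350/1400 = 0.25, a_21 = 560/1400 = 0.40
  a_12 = 65/1300 = 0.05, a_22 = 585/1300 = 0.45
I − A =
  [   0.75    -0.05]
  [  -0.40     0.55]
det(I−A) = (0.75)(0.55) − (-0.05)(-0.40) = 0.3925
adj(I−A) = [[0.55, 0.05], [0.40, 0.75]]
(I − A)⁻¹ = adj(I−A) / det(I−A) ≈
  [   1.4013     0.1274]
  [   1.0191     1.9108]
Δx = (I − A)⁻¹ Δd with Δd having +150 in the Machinery component and 0 elsewhere.
So Δx_2 = L_22 · (+150), where L_22 = adj(I−A)_22 / det(I−A) = 0.75 / 0.3925.
Δx_2 = 0.75 × (+150) / 0.3925 = 112.50 / 0.3925 ≈ 286.624.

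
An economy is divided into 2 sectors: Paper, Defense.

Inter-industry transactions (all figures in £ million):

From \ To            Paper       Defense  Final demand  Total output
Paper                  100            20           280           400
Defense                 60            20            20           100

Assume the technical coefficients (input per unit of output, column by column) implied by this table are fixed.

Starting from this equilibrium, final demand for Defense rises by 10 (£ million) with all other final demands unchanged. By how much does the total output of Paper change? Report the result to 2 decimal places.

Δx_1 = 3.51

Technical coefficients a_ij = z_ij / X_j:
  a_11 = 100/400 = 0.25, a_21 = 60/400 = 0.15
  a_12 = 20/100 = 0.20, a_22 = 20/100 = 0.20
I − A =
  [   0.75    -0.20]
  [  -0.15     0.80]
det(I−A) = (0.75)(0.80) − (-0.20)(-0.15) = 0.5700
adj(I−A) = [[0.80, 0.20], [0.15, 0.75]]
(I − A)⁻¹ = adj(I−A) / det(I−A) ≈
  [   1.4035     0.3509]
  [   0.2632     1.3158]
Δx = (I − A)⁻¹ Δd with Δd having +10 in the Defense component and 0 elsewhere.
So Δx_1 = L_12 · (+10), where L_12 = adj(I−A)_12 / det(I−A) = 0.20 / 0.5700.
Δx_1 = 0.20 × (+10) / 0.5700 = 2.00 / 0.5700 ≈ 3.51.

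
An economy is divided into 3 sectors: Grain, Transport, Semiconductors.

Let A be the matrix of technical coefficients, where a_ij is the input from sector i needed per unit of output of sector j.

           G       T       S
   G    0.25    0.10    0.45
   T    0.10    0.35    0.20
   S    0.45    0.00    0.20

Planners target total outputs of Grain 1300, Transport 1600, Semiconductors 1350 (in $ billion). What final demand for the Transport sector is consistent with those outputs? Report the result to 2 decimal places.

I − A =
  [   0.75    -0.10    -0.45]
  [  -0.10     0.65    -0.20]
  [  -0.45     0.00     0.80]
d = (I − A) x:
  d_G = (+0.75)·1300 + (-0.10)·1600 + (-0.45)·1350 = 207.50
  d_T = (-0.10)·1300 + (+0.65)·1600 + (-0.20)·1350 = 640.00
  d_S = (-0.45)·1300 + (+0.00)·1600 + (+0.80)·1350 = 495.00

d_T = 640.00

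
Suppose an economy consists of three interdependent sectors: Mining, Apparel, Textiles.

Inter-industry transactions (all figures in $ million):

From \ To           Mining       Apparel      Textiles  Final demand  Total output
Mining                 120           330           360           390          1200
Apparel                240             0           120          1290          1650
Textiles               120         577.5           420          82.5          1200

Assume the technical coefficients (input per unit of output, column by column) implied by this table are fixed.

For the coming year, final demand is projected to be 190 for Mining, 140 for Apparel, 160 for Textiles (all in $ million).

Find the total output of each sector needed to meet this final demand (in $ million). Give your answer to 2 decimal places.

x_1 = 423.50, x_2 = 270.39, x_3 = 456.90

Technical coefficients a_ij = z_ij / X_j:
  a_11 = 120/1200 = 0.10, a_21 = 240/1200 = 0.20, a_31 = 120/1200 = 0.10
  a_12 = 330/1650 = 0.20, a_22 = 0/1650 = 0.00, a_32 = 577.5/1650 = 0.35
  a_13 = 360/1200 = 0.30, a_23 = 120/1200 = 0.10, a_33 = 420/1200 = 0.35
I − A =
  [   0.90    -0.20    -0.30]
  [  -0.20     1.00    -0.10]
  [  -0.10    -0.35     0.65]
Cofactors of I−A, C_ij = (−1)^(i+j)·(minor ij) (rows/columns in the sector order above):
  C_11 = (1.00)(0.65) − (-0.10)(-0.35) = 0.6150
  C_12 = −[(-0.20)(0.65) − (-0.10)(-0.10)] = 0.1400
  C_13 = (-0.20)(-0.35) − (1.00)(-0.10) = 0.1700
  C_21 = −[(-0.20)(0.65) − (-0.30)(-0.35)] = 0.2350
  C_22 = (0.90)(0.65) − (-0.30)(-0.10) = 0.5550
  C_23 = −[(0.90)(-0.35) − (-0.20)(-0.10)] = 0.3350
  C_31 = (-0.20)(-0.10) − (-0.30)(1.00) = 0.3200
  C_32 = −[(0.90)(-0.10) − (-0.30)(-0.20)] = 0.1500
  C_33 = (0.90)(1.00) − (-0.20)(-0.20) = 0.8600
det(I−A) = Σ_j (I−A)_1j·C_1j = (0.90)(0.6150) + (-0.20)(0.1400) + (-0.30)(0.1700) = 0.4745
adj(I−A) = Cᵀ =
  [ 0.6150   0.2350   0.3200]
  [ 0.1400   0.5550   0.1500]
  [ 0.1700   0.3350   0.8600]
(I − A)⁻¹ = adj(I−A) / det(I−A) ≈
  [   1.2961     0.4953     0.6744]
  [   0.2950     1.1697     0.3161]
  [   0.3583     0.7060     1.8124]
x = (I − A)⁻¹ d = adj(I−A)·d / det(I−A), with det(I−A) = 0.4745:
  x_1 = (0.6150·190 + 0.2350·140 + 0.3200·160) / 0.4745 = 200.95 / 0.4745 ≈ 423.50
  x_2 = (0.1400·190 + 0.5550·140 + 0.1500·160) / 0.4745 = 128.30 / 0.4745 ≈ 270.39
  x_3 = (0.1700·190 + 0.3350·140 + 0.8600·160) / 0.4745 = 216.80 / 0.4745 ≈ 456.90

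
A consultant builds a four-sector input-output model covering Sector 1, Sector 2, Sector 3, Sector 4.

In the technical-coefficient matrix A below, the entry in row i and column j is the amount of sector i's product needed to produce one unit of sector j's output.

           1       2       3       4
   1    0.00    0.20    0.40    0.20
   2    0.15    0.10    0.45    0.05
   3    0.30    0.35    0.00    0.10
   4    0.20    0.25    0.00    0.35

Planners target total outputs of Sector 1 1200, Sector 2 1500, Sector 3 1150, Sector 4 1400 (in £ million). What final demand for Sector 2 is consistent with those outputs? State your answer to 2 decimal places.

I − A =
  [   1.00    -0.20    -0.40    -0.20]
  [  -0.15     0.90    -0.45    -0.05]
  [  -0.30    -0.35     1.00    -0.10]
  [  -0.20    -0.25     0.00     0.65]
d = (I − A) x:
  d_1 = (+1.00)·1200 + (-0.20)·1500 + (-0.40)·1150 + (-0.20)·1400 = 160.00
  d_2 = (-0.15)·1200 + (+0.90)·1500 + (-0.45)·1150 + (-0.05)·1400 = 582.50
  d_3 = (-0.30)·1200 + (-0.35)·1500 + (+1.00)·1150 + (-0.10)·1400 = 125.00
  d_4 = (-0.20)·1200 + (-0.25)·1500 + (+0.00)·1150 + (+0.65)·1400 = 295.00

d_2 = 582.50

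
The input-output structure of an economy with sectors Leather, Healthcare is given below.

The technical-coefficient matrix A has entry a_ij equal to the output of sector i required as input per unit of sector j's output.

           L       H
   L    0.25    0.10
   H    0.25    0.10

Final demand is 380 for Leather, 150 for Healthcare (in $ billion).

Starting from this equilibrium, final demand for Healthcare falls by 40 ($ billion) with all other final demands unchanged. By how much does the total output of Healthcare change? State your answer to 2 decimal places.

I − A =
  [   0.75    -0.10]
  [  -0.25     0.90]
det(I−A) = (0.75)(0.90) − (-0.10)(-0.25) = 0.6500
adj(I−A) = [[0.90, 0.10], [0.25, 0.75]]
(I − A)⁻¹ = adj(I−A) / det(I−A) ≈
  [   1.3846     0.1538]
  [   0.3846     1.1538]
Δx = (I − A)⁻¹ Δd with Δd having -40 in the Healthcare component and 0 elsewhere.
So Δx_H = L_HH · (-40), where L_HH = adj(I−A)_HH / det(I−A) = 0.75 / 0.6500.
Δx_H = 0.75 × (-40) / 0.6500 = -30.00 / 0.6500 ≈ -46.15.

Δx_H = -46.15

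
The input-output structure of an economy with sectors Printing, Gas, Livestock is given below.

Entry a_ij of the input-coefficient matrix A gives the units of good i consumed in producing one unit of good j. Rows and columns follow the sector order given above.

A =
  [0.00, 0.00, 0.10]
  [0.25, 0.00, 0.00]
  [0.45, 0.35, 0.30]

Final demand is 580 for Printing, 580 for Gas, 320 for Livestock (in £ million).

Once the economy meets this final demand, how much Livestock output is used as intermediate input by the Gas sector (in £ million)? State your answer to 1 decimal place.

z_32 = 265.1

I − A =
  [   1.00     0.00    -0.10]
  [  -0.25     1.00     0.00]
  [  -0.45    -0.35     0.70]
Cofactors of I−A, C_ij = (−1)^(i+j)·(minor ij) (rows/columns in the sector order above):
  C_11 = (1.00)(0.70) − (0.00)(-0.35) = 0.7000
  C_12 = −[(-0.25)(0.70) − (0.00)(-0.45)] = 0.1750
  C_13 = (-0.25)(-0.35) − (1.00)(-0.45) = 0.5375
  C_21 = −[(0.00)(0.70) − (-0.10)(-0.35)] = 0.0350
  C_22 = (1.00)(0.70) − (-0.10)(-0.45) = 0.6550
  C_23 = −[(1.00)(-0.35) − (0.00)(-0.45)] = 0.3500
  C_31 = (0.00)(0.00) − (-0.10)(1.00) = 0.1000
  C_32 = −[(1.00)(0.00) − (-0.10)(-0.25)] = 0.0250
  C_33 = (1.00)(1.00) − (0.00)(-0.25) = 1.0000
det(I−A) = Σ_j (I−A)_1j·C_1j = (1.00)(0.7000) + (0.00)(0.1750) + (-0.10)(0.5375) = 0.64625
adj(I−A) = Cᵀ =
  [ 0.7000   0.0350   0.1000]
  [ 0.1750   0.6550   0.0250]
  [ 0.5375   0.3500   1.0000]
(I − A)⁻¹ = adj(I−A) / det(I−A) ≈
  [   1.0832     0.0542     0.1547]
  [   0.2708     1.0135     0.0387]
  [   0.8317     0.5416     1.5474]
First solve x = (I − A)⁻¹ d = adj(I−A)·d / det(I−A); in particular x_2 = (0.1750·580 + 0.6550·580 + 0.0250·320) / 0.64625 = 489.40 / 0.64625 ≈ 757.292.
Intermediate flow from 3 to 2: z_32 = a_32 · x_2 = 0.35 × 489.40 / 0.64625 = 171.29 / 0.64625 ≈ 265.1.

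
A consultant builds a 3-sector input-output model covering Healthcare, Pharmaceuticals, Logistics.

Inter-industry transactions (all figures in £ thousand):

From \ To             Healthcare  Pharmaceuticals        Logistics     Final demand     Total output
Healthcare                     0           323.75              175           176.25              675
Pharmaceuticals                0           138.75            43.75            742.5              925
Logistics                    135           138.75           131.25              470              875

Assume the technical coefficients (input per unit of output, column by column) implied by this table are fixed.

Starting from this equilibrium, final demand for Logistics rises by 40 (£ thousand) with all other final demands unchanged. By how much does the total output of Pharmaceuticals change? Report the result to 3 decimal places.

Δx_2 = 2.952

Technical coefficients a_ij = z_ij / X_j:
  a_11 = 0/675 = 0.00, a_21 = 0/675 = 0.00, a_31 = 135/675 = 0.20
  a_12 = 323.75/925 = 0.35, a_22 = 138.75/925 = 0.15, a_32 = 138.75/925 = 0.15
  a_13 = 175/875 = 0.20, a_23 = 43.75/875 = 0.05, a_33 = 131.25/875 = 0.15
I − A =
  [   1.00    -0.35    -0.20]
  [   0.00     0.85    -0.05]
  [  -0.20    -0.15     0.85]
Cofactors of I−A, C_ij = (−1)^(i+j)·(minor ij) (rows/columns in the sector order above):
  C_11 = (0.85)(0.85) − (-0.05)(-0.15) = 0.7150
  C_12 = −[(0.00)(0.85) − (-0.05)(-0.20)] = 0.0100
  C_13 = (0.00)(-0.15) − (0.85)(-0.20) = 0.1700
  C_21 = −[(-0.35)(0.85) − (-0.20)(-0.15)] = 0.3275
  C_22 = (1.00)(0.85) − (-0.20)(-0.20) = 0.8100
  C_23 = −[(1.00)(-0.15) − (-0.35)(-0.20)] = 0.2200
  C_31 = (-0.35)(-0.05) − (-0.20)(0.85) = 0.1875
  C_32 = −[(1.00)(-0.05) − (-0.20)(0.00)] = 0.0500
  C_33 = (1.00)(0.85) − (-0.35)(0.00) = 0.8500
det(I−A) = Σ_j (I−A)_1j·C_1j = (1.00)(0.7150) + (-0.35)(0.0100) + (-0.20)(0.1700) = 0.6775
adj(I−A) = Cᵀ =
  [ 0.7150   0.3275   0.1875]
  [ 0.0100   0.8100   0.0500]
  [ 0.1700   0.2200   0.8500]
(I − A)⁻¹ = adj(I−A) / det(I−A) ≈
  [   1.0554     0.4834     0.2768]
  [   0.0148     1.1956     0.0738]
  [   0.2509     0.3247     1.2546]
Δx = (I − A)⁻¹ Δd with Δd having +40 in the Logistics component and 0 elsewhere.
So Δx_2 = L_23 · (+40), where L_23 = adj(I−A)_23 / det(I−A) = 0.0500 / 0.6775.
Δx_2 = 0.0500 × (+40) / 0.6775 = 2.00 / 0.6775 ≈ 2.952.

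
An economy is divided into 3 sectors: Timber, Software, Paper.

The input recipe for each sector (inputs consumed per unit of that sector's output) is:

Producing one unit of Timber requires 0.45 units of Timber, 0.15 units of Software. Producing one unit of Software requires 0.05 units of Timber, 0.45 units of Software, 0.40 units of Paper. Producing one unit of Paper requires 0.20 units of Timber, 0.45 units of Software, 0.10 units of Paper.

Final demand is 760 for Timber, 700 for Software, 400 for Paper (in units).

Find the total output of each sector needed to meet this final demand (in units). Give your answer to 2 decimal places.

x_T = 2458.90, x_S = 3625.24, x_P = 2055.66

I − A =
  [   0.55    -0.05    -0.20]
  [  -0.15     0.55    -0.45]
  [   0.00    -0.40     0.90]
Cofactors of I−A, C_ij = (−1)^(i+j)·(minor ij) (rows/columns in the sector order above):
  C_11 = (0.55)(0.90) − (-0.45)(-0.40) = 0.3150
  C_12 = −[(-0.15)(0.90) − (-0.45)(0.00)] = 0.1350
  C_13 = (-0.15)(-0.40) − (0.55)(0.00) = 0.0600
  C_21 = −[(-0.05)(0.90) − (-0.20)(-0.40)] = 0.1250
  C_22 = (0.55)(0.90) − (-0.20)(0.00) = 0.4950
  C_23 = −[(0.55)(-0.40) − (-0.05)(0.00)] = 0.2200
  C_31 = (-0.05)(-0.45) − (-0.20)(0.55) = 0.1325
  C_32 = −[(0.55)(-0.45) − (-0.20)(-0.15)] = 0.2775
  C_33 = (0.55)(0.55) − (-0.05)(-0.15) = 0.2950
det(I−A) = Σ_j (I−A)_1j·C_1j = (0.55)(0.3150) + (-0.05)(0.1350) + (-0.20)(0.0600) = 0.1545
adj(I−A) = Cᵀ =
  [ 0.3150   0.1250   0.1325]
  [ 0.1350   0.4950   0.2775]
  [ 0.0600   0.2200   0.2950]
(I − A)⁻¹ = adj(I−A) / det(I−A) ≈
  [   2.0388     0.8091     0.8576]
  [   0.8738     3.2039     1.7961]
  [   0.3883     1.4239     1.9094]
x = (I − A)⁻¹ d = adj(I−A)·d / det(I−A), with det(I−A) = 0.1545:
  x_T = (0.3150·760 + 0.1250·700 + 0.1325·400) / 0.1545 = 379.90 / 0.1545 ≈ 2458.90
  x_S = (0.1350·760 + 0.4950·700 + 0.2775·400) / 0.1545 = 560.10 / 0.1545 ≈ 3625.24
  x_P = (0.0600·760 + 0.2200·700 + 0.2950·400) / 0.1545 = 317.60 / 0.1545 ≈ 2055.66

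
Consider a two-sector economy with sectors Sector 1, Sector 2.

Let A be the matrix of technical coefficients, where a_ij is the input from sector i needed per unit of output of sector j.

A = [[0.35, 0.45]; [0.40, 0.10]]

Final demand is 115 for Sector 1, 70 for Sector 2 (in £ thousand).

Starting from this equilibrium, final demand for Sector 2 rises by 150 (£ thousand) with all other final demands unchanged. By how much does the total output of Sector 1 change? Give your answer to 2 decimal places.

I − A =
  [   0.65    -0.45]
  [  -0.40     0.90]
det(I−A) = (0.65)(0.90) − (-0.45)(-0.40) = 0.4050
adj(I−A) = [[0.90, 0.45], [0.40, 0.65]]
(I − A)⁻¹ = adj(I−A) / det(I−A) ≈
  [   2.2222     1.1111]
  [   0.9877     1.6049]
Δx = (I − A)⁻¹ Δd with Δd having +150 in the Sector 2 component and 0 elsewhere.
So Δx_1 = L_12 · (+150), where L_12 = adj(I−A)_12 / det(I−A) = 0.45 / 0.4050.
Δx_1 = 0.45 × (+150) / 0.4050 = 67.50 / 0.4050 ≈ 166.67.

Δx_1 = 166.67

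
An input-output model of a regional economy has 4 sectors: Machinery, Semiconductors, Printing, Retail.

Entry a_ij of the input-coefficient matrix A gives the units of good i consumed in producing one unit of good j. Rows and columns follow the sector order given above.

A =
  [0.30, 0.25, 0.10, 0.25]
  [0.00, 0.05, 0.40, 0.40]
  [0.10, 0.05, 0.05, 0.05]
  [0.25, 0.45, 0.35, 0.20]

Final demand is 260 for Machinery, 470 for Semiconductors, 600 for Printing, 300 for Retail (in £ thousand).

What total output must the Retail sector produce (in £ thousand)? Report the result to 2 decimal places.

x_R = 2801.59

I − A =
  [   0.70    -0.25    -0.10    -0.25]
  [   0.00     0.95    -0.40    -0.40]
  [  -0.10    -0.05     0.95    -0.05]
  [  -0.25    -0.45    -0.35     0.80]
Compute the cofactors C_ij = (−1)^(i+j)·(3×3 minor ij) of I−A; the adjugate is their transpose:
adj(I−A) = Cᵀ =
  [ 0.502375   0.303125   0.301125   0.327375]
  [ 0.146000   0.442375   0.307000   0.286000]
  [ 0.074875   0.075000   0.321625   0.081000]
  [ 0.271875   0.376375   0.407500   0.598250]
det(I−A) = Σ_j (I−A)_1j·C_1j = (0.70)(0.502375) + (-0.25)(0.146000) + (-0.10)(0.074875) + (-0.25)(0.271875) = 0.23970625
(I − A)⁻¹ = adj(I−A) / det(I−A) ≈
  [   2.0958     1.2646     1.2562     1.3657]
  [   0.6091     1.8455     1.2807     1.1931]
  [   0.3124     0.3129     1.3417     0.3379]
  [   1.1342     1.5702     1.7000     2.4958]
x = (I − A)⁻¹ d = adj(I−A)·d / det(I−A), with det(I−A) = 0.23970625:
  x_M = (0.502375·260 + 0.303125·470 + 0.301125·600 + 0.327375·300) / 0.23970625 = 551.97375 / 0.23970625 ≈ 2302.71
  x_S = (0.146000·260 + 0.442375·470 + 0.307000·600 + 0.286000·300) / 0.23970625 = 515.87625 / 0.23970625 ≈ 2152.12
  x_P = (0.074875·260 + 0.075000·470 + 0.321625·600 + 0.081000·300) / 0.23970625 = 271.9925 / 0.23970625 ≈ 1134.69
  x_R = (0.271875·260 + 0.376375·470 + 0.407500·600 + 0.598250·300) / 0.23970625 = 671.55875 / 0.23970625 ≈ 2801.59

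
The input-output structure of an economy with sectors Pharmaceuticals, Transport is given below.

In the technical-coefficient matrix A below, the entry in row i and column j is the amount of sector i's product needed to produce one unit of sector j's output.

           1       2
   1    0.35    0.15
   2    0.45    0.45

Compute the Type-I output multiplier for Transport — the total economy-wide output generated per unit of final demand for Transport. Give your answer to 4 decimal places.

I − A =
  [   0.65    -0.15]
  [  -0.45     0.55]
det(I−A) = (0.65)(0.55) − (-0.15)(-0.45) = 0.2900
adj(I−A) = [[0.55, 0.15], [0.45, 0.65]]
(I − A)⁻¹ = adj(I−A) / det(I−A) ≈
  [   1.89655     0.51724]
  [   1.55172     2.24138]
The output multiplier for sector j is the column-j sum of the Leontief inverse (I − A)⁻¹ = adj(I−A) / det(I−A).
Column 2 of adj(I−A): (0.15, 0.65); det(I−A) = 0.2900.
m_2 = (0.15 + 0.65) / 0.2900 = 0.80 / 0.2900 ≈ 2.7586.

m_2 = 2.7586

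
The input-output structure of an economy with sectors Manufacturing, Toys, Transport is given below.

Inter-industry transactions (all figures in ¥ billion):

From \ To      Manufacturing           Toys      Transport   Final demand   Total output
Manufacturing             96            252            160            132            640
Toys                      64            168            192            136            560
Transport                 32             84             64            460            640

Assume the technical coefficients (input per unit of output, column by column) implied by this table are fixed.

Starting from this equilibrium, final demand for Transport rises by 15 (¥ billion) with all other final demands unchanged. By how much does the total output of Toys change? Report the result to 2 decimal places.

Δx_2 = 9.60

Technical coefficients a_ij = z_ij / X_j:
  a_11 = 96/640 = 0.15, a_21 = 64/640 = 0.10, a_31 = 32/640 = 0.05
  a_12 = 252/560 = 0.45, a_22 = 168/560 = 0.30, a_32 = 84/560 = 0.15
  a_13 = 160/640 = 0.25, a_23 = 192/640 = 0.30, a_33 = 64/640 = 0.10
I − A =
  [   0.85    -0.45    -0.25]
  [  -0.10     0.70    -0.30]
  [  -0.05    -0.15     0.90]
Cofactors of I−A, C_ij = (−1)^(i+j)·(minor ij) (rows/columns in the sector order above):
  C_11 = (0.70)(0.90) − (-0.30)(-0.15) = 0.5850
  C_12 = −[(-0.10)(0.90) − (-0.30)(-0.05)] = 0.1050
  C_13 = (-0.10)(-0.15) − (0.70)(-0.05) = 0.0500
  C_21 = −[(-0.45)(0.90) − (-0.25)(-0.15)] = 0.4425
  C_22 = (0.85)(0.90) − (-0.25)(-0.05) = 0.7525
  C_23 = −[(0.85)(-0.15) − (-0.45)(-0.05)] = 0.1500
  C_31 = (-0.45)(-0.30) − (-0.25)(0.70) = 0.3100
  C_32 = −[(0.85)(-0.30) − (-0.25)(-0.10)] = 0.2800
  C_33 = (0.85)(0.70) − (-0.45)(-0.10) = 0.5500
det(I−A) = Σ_j (I−A)_1j·C_1j = (0.85)(0.5850) + (-0.45)(0.1050) + (-0.25)(0.0500) = 0.4375
adj(I−A) = Cᵀ =
  [ 0.5850   0.4425   0.3100]
  [ 0.1050   0.7525   0.2800]
  [ 0.0500   0.1500   0.5500]
(I − A)⁻¹ = adj(I−A) / det(I−A) ≈
  [   1.3371     1.0114     0.7086]
  [   0.2400     1.7200     0.6400]
  [   0.1143     0.3429     1.2571]
Δx = (I − A)⁻¹ Δd with Δd having +15 in the Transport component and 0 elsewhere.
So Δx_2 = L_23 · (+15), where L_23 = adj(I−A)_23 / det(I−A) = 0.2800 / 0.4375.
Δx_2 = 0.2800 × (+15) / 0.4375 = 4.20 / 0.4375 = 9.60.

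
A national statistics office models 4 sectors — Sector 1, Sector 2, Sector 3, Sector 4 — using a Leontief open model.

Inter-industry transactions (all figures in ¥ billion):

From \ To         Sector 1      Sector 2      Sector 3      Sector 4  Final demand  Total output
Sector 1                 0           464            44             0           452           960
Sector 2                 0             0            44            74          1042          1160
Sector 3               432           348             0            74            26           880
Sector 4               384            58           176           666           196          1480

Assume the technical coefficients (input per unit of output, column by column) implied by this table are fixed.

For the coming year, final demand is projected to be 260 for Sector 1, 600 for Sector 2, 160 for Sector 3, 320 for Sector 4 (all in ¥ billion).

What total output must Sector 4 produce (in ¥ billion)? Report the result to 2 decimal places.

Technical coefficients a_ij = z_ij / X_j:
  a_11 = 0/960 = 0.00, a_21 = 0/960 = 0.00, a_31 = 432/960 = 0.45, a_41 = 384/960 = 0.40
  a_12 = 464/1160 = 0.40, a_22 = 0/1160 = 0.00, a_32 = 348/1160 = 0.30, a_42 = 58/1160 = 0.05
  a_13 = 44/880 = 0.05, a_23 = 44/880 = 0.05, a_33 = 0/880 = 0.00, a_43 = 176/880 = 0.20
  a_14 = 0/1480 = 0.00, a_24 = 74/1480 = 0.05, a_34 = 74/1480 = 0.05, a_44 = 666/1480 = 0.45
I − A =
  [   1.00    -0.40    -0.05     0.00]
  [   0.00     1.00    -0.05    -0.05]
  [  -0.45    -0.30     1.00    -0.05]
  [  -0.40    -0.05    -0.20     0.55]
Compute the cofactors C_ij = (−1)^(i+j)·(3×3 minor ij) of I−A; the adjugate is their transpose:
adj(I−A) = Cᵀ =
  [ 0.526125   0.224375   0.042375   0.024250]
  [ 0.037875   0.526625   0.038500   0.051375]
  [ 0.272375   0.274500   0.539500   0.074000]
  [ 0.485125   0.310875   0.230500   0.953500]
det(I−A) = Σ_j (I−A)_1j·C_1j = (1.00)(0.526125) + (-0.40)(0.037875) + (-0.05)(0.272375) + (0.00)(0.485125) = 0.49735625
(I − A)⁻¹ = adj(I−A) / det(I−A) ≈
  [   1.0578     0.4511     0.0852     0.0488]
  [   0.0762     1.0588     0.0774     0.1033]
  [   0.5476     0.5519     1.0847     0.1488]
  [   0.9754     0.6251     0.4635     1.9171]
x = (I − A)⁻¹ d = adj(I−A)·d / det(I−A), with det(I−A) = 0.49735625:
  x_1 = (0.526125·260 + 0.224375·600 + 0.042375·160 + 0.024250·320) / 0.49735625 = 285.9575 / 0.49735625 ≈ 574.96
  x_2 = (0.037875·260 + 0.526625·600 + 0.038500·160 + 0.051375·320) / 0.49735625 = 348.4225 / 0.49735625 ≈ 700.55
  x_3 = (0.272375·260 + 0.274500·600 + 0.539500·160 + 0.074000·320) / 0.49735625 = 345.5175 / 0.49735625 ≈ 694.71
  x_4 = (0.485125·260 + 0.310875·600 + 0.230500·160 + 0.953500·320) / 0.49735625 = 654.6575 / 0.49735625 ≈ 1316.27

x_4 = 1316.27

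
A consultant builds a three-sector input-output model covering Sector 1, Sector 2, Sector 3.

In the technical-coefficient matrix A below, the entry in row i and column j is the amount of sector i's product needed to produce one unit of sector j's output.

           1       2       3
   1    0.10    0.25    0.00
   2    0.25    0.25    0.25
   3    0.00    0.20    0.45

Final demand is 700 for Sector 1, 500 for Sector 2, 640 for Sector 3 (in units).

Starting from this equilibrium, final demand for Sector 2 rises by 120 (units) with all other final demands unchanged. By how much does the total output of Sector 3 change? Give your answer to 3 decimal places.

Δx_3 = 74.004

I − A =
  [   0.90    -0.25     0.00]
  [  -0.25     0.75    -0.25]
  [   0.00    -0.20     0.55]
Cofactors of I−A, C_ij = (−1)^(i+j)·(minor ij) (rows/columns in the sector order above):
  C_11 = (0.75)(0.55) − (-0.25)(-0.20) = 0.3625
  C_12 = −[(-0.25)(0.55) − (-0.25)(0.00)] = 0.1375
  C_13 = (-0.25)(-0.20) − (0.75)(0.00) = 0.0500
  C_21 = −[(-0.25)(0.55) − (0.00)(-0.20)] = 0.1375
  C_22 = (0.90)(0.55) − (0.00)(0.00) = 0.4950
  C_23 = −[(0.90)(-0.20) − (-0.25)(0.00)] = 0.1800
  C_31 = (-0.25)(-0.25) − (0.00)(0.75) = 0.0625
  C_32 = −[(0.90)(-0.25) − (0.00)(-0.25)] = 0.2250
  C_33 = (0.90)(0.75) − (-0.25)(-0.25) = 0.6125
det(I−A) = Σ_j (I−A)_1j·C_1j = (0.90)(0.3625) + (-0.25)(0.1375) + (0.00)(0.0500) = 0.291875
adj(I−A) = Cᵀ =
  [ 0.3625   0.1375   0.0625]
  [ 0.1375   0.4950   0.2250]
  [ 0.0500   0.1800   0.6125]
(I − A)⁻¹ = adj(I−A) / det(I−A) ≈
  [   1.2420     0.4711     0.2141]
  [   0.4711     1.6959     0.7709]
  [   0.1713     0.6167     2.0985]
Δx = (I − A)⁻¹ Δd with Δd having +120 in the Sector 2 component and 0 elsewhere.
So Δx_3 = L_32 · (+120), where L_32 = adj(I−A)_32 / det(I−A) = 0.1800 / 0.291875.
Δx_3 = 0.1800 × (+120) / 0.291875 = 21.60 / 0.291875 ≈ 74.004.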